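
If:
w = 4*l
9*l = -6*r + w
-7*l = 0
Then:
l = 0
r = 0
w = 0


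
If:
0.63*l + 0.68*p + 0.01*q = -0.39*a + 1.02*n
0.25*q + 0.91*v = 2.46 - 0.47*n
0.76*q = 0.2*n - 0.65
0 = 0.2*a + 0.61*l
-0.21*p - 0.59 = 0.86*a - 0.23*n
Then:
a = 0.177987616803824*v - 1.26068741711637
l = 0.413340136759466 - 0.0583565956733849*v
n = 4.99042239685658 - 1.69842829076621*v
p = 7.8189920476052 - 2.58908503489294*v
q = 0.458005893909627 - 0.446954813359528*v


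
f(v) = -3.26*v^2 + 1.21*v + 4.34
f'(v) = 1.21 - 6.52*v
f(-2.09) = -12.43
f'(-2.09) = 14.84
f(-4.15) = -56.83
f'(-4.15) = 28.27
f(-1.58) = -5.71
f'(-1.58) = 11.51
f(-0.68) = 2.01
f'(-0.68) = 5.64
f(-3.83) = -48.11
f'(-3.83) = 26.18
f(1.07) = 1.90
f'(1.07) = -5.77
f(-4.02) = -53.21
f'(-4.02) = 27.42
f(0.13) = 4.44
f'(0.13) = 0.36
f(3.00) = -21.37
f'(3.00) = -18.35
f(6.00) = -105.76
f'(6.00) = -37.91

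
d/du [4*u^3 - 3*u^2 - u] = 12*u^2 - 6*u - 1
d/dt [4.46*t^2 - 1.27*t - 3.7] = 8.92*t - 1.27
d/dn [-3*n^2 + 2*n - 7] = 2 - 6*n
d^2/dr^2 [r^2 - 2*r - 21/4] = 2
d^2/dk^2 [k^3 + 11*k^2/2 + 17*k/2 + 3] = 6*k + 11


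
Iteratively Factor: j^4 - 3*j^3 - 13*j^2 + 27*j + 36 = (j - 3)*(j^3 - 13*j - 12) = (j - 4)*(j - 3)*(j^2 + 4*j + 3) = (j - 4)*(j - 3)*(j + 1)*(j + 3)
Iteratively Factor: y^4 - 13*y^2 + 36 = (y - 2)*(y^3 + 2*y^2 - 9*y - 18) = (y - 3)*(y - 2)*(y^2 + 5*y + 6) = (y - 3)*(y - 2)*(y + 3)*(y + 2)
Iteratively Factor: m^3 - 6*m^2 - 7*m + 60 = (m - 5)*(m^2 - m - 12) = (m - 5)*(m - 4)*(m + 3)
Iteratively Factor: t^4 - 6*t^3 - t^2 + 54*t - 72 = (t - 3)*(t^3 - 3*t^2 - 10*t + 24) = (t - 3)*(t - 2)*(t^2 - t - 12) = (t - 3)*(t - 2)*(t + 3)*(t - 4)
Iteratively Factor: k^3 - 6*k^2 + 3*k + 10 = (k - 5)*(k^2 - k - 2) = (k - 5)*(k + 1)*(k - 2)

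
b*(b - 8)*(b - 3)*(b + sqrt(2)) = b^4 - 11*b^3 + sqrt(2)*b^3 - 11*sqrt(2)*b^2 + 24*b^2 + 24*sqrt(2)*b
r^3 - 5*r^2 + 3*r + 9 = (r - 3)^2*(r + 1)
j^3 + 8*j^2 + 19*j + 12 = (j + 1)*(j + 3)*(j + 4)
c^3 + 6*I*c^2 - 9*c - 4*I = (c + I)^2*(c + 4*I)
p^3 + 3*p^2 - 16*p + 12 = (p - 2)*(p - 1)*(p + 6)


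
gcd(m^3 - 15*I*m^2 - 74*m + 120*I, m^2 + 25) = m - 5*I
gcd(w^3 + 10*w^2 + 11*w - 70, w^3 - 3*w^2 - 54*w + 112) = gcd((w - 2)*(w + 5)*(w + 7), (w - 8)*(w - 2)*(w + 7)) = w^2 + 5*w - 14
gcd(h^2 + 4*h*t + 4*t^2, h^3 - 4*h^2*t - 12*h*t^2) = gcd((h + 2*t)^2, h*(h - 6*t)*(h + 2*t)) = h + 2*t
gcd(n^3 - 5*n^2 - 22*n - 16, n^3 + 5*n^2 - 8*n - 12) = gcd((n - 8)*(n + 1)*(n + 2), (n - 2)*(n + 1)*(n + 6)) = n + 1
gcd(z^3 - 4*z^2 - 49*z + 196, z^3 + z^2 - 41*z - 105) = z - 7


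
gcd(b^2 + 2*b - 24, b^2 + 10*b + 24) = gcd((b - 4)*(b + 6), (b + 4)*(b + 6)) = b + 6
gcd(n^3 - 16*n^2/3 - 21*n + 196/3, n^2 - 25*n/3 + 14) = n - 7/3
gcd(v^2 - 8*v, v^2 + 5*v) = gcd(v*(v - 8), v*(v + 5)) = v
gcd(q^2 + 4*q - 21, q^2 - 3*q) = q - 3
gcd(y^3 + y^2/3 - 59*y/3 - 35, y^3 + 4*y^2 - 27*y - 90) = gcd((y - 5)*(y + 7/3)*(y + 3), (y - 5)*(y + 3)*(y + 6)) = y^2 - 2*y - 15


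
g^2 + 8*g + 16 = (g + 4)^2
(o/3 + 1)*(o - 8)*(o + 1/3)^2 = o^4/3 - 13*o^3/9 - 245*o^2/27 - 149*o/27 - 8/9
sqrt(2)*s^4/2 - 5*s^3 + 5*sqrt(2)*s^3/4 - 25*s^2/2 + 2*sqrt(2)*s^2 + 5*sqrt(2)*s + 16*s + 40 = (s + 5/2)*(s - 4*sqrt(2))*(s - 2*sqrt(2))*(sqrt(2)*s/2 + 1)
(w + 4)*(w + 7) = w^2 + 11*w + 28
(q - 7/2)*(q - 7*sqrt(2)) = q^2 - 7*sqrt(2)*q - 7*q/2 + 49*sqrt(2)/2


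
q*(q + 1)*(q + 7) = q^3 + 8*q^2 + 7*q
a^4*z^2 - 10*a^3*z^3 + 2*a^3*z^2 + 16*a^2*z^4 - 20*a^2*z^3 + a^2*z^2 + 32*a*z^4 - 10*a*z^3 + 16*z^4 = (a - 8*z)*(a - 2*z)*(a*z + z)^2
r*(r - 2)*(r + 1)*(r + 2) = r^4 + r^3 - 4*r^2 - 4*r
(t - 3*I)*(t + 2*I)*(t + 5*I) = t^3 + 4*I*t^2 + 11*t + 30*I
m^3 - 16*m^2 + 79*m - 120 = (m - 8)*(m - 5)*(m - 3)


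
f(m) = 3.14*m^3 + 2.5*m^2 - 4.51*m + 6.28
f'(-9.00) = 713.51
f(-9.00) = -2039.69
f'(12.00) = 1411.97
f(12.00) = 5738.08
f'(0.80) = 5.52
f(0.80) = 5.88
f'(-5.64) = 266.94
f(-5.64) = -452.09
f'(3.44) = 124.16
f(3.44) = 148.17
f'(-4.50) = 163.74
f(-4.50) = -208.93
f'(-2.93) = 61.71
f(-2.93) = -38.03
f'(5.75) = 335.69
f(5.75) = 659.95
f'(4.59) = 216.90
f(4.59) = 341.90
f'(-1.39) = 6.74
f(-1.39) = 8.95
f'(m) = 9.42*m^2 + 5.0*m - 4.51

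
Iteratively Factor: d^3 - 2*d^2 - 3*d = (d + 1)*(d^2 - 3*d) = d*(d + 1)*(d - 3)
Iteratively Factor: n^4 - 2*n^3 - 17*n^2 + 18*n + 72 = (n + 3)*(n^3 - 5*n^2 - 2*n + 24) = (n - 3)*(n + 3)*(n^2 - 2*n - 8) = (n - 3)*(n + 2)*(n + 3)*(n - 4)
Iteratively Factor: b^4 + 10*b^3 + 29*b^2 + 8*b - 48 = (b - 1)*(b^3 + 11*b^2 + 40*b + 48) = (b - 1)*(b + 4)*(b^2 + 7*b + 12) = (b - 1)*(b + 3)*(b + 4)*(b + 4)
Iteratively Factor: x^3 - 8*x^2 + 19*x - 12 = (x - 1)*(x^2 - 7*x + 12) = (x - 3)*(x - 1)*(x - 4)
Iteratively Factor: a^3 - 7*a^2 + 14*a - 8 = (a - 1)*(a^2 - 6*a + 8) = (a - 2)*(a - 1)*(a - 4)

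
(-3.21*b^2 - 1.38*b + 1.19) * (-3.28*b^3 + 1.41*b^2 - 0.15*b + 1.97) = 10.5288*b^5 + 0.000300000000000189*b^4 - 5.3675*b^3 - 4.4388*b^2 - 2.8971*b + 2.3443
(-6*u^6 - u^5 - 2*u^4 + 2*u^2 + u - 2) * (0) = 0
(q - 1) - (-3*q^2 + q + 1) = 3*q^2 - 2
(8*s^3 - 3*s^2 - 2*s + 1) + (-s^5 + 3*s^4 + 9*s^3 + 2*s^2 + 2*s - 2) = -s^5 + 3*s^4 + 17*s^3 - s^2 - 1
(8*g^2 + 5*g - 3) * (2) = 16*g^2 + 10*g - 6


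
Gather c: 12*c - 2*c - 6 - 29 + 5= 10*c - 30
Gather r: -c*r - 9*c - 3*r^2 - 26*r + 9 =-9*c - 3*r^2 + r*(-c - 26) + 9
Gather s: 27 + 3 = 30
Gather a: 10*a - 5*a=5*a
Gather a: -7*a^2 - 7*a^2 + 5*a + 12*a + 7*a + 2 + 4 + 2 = -14*a^2 + 24*a + 8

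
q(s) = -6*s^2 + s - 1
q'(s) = 1 - 12*s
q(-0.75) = -5.12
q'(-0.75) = 10.00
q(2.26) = -29.39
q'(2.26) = -26.12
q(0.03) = -0.98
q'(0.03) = 0.64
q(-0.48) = -2.86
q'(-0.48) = 6.76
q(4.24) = -104.63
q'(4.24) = -49.88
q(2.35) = -31.78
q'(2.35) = -27.20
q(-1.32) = -12.77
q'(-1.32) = 16.84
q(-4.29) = -115.71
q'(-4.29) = 52.48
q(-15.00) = -1366.00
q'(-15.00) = 181.00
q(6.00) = -211.00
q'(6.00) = -71.00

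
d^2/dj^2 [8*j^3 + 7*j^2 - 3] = 48*j + 14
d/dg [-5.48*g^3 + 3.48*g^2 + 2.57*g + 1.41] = -16.44*g^2 + 6.96*g + 2.57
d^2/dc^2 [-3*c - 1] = 0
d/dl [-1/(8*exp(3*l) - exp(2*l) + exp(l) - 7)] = (24*exp(2*l) - 2*exp(l) + 1)*exp(l)/(8*exp(3*l) - exp(2*l) + exp(l) - 7)^2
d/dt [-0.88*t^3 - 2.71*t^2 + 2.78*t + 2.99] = -2.64*t^2 - 5.42*t + 2.78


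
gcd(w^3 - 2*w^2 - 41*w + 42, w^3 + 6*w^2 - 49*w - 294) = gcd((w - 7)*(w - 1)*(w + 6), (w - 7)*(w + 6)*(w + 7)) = w^2 - w - 42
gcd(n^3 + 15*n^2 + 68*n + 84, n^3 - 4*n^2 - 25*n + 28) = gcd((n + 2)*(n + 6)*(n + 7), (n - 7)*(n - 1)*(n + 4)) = 1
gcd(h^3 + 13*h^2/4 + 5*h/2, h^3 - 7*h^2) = h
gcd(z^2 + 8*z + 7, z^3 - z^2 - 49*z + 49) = z + 7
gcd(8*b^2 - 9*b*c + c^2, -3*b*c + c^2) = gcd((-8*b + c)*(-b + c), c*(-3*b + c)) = 1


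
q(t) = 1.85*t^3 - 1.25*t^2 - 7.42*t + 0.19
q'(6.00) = 177.38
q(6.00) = 310.27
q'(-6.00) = 207.38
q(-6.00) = -399.89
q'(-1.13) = 2.49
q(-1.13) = 4.31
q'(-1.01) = 0.77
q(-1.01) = 4.50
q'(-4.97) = 142.09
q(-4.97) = -220.92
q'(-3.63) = 74.79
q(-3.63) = -77.84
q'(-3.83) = 83.57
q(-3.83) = -93.66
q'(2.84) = 30.24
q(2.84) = 11.41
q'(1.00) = -4.37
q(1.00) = -6.63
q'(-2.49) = 33.22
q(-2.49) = -17.65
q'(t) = 5.55*t^2 - 2.5*t - 7.42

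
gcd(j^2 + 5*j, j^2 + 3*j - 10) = j + 5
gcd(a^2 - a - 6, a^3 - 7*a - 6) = a^2 - a - 6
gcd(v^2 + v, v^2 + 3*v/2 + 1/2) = v + 1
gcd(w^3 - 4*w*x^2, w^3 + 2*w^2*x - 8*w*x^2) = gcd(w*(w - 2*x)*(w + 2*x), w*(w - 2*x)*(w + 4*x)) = -w^2 + 2*w*x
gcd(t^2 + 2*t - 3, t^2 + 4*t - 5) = t - 1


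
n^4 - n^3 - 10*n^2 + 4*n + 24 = (n - 3)*(n - 2)*(n + 2)^2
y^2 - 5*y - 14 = (y - 7)*(y + 2)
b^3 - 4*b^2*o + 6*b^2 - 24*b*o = b*(b + 6)*(b - 4*o)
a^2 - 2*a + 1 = (a - 1)^2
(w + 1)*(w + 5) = w^2 + 6*w + 5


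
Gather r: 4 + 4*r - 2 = 4*r + 2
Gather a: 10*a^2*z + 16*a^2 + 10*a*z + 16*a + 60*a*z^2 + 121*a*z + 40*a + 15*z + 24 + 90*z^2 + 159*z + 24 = a^2*(10*z + 16) + a*(60*z^2 + 131*z + 56) + 90*z^2 + 174*z + 48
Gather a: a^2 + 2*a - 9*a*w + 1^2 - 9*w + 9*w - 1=a^2 + a*(2 - 9*w)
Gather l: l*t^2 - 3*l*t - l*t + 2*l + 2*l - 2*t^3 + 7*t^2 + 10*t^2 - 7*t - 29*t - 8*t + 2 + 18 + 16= l*(t^2 - 4*t + 4) - 2*t^3 + 17*t^2 - 44*t + 36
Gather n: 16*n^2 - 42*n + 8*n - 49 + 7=16*n^2 - 34*n - 42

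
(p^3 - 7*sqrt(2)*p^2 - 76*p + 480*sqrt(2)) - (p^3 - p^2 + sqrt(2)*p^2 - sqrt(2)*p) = -8*sqrt(2)*p^2 + p^2 - 76*p + sqrt(2)*p + 480*sqrt(2)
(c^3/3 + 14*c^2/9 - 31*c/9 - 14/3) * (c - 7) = c^4/3 - 7*c^3/9 - 43*c^2/3 + 175*c/9 + 98/3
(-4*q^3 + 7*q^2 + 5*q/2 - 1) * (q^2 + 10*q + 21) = -4*q^5 - 33*q^4 - 23*q^3/2 + 171*q^2 + 85*q/2 - 21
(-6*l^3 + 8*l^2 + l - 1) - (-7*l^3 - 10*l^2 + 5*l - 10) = l^3 + 18*l^2 - 4*l + 9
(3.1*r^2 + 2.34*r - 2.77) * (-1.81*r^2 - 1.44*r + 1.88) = -5.611*r^4 - 8.6994*r^3 + 7.4721*r^2 + 8.388*r - 5.2076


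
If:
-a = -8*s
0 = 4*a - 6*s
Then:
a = 0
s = 0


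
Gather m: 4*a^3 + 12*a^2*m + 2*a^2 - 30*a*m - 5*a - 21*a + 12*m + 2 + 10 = 4*a^3 + 2*a^2 - 26*a + m*(12*a^2 - 30*a + 12) + 12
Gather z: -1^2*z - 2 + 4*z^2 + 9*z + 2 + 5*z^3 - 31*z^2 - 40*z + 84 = 5*z^3 - 27*z^2 - 32*z + 84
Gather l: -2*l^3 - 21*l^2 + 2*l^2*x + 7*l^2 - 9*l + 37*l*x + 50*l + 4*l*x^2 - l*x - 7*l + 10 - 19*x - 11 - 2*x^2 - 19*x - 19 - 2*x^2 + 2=-2*l^3 + l^2*(2*x - 14) + l*(4*x^2 + 36*x + 34) - 4*x^2 - 38*x - 18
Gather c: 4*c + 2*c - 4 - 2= 6*c - 6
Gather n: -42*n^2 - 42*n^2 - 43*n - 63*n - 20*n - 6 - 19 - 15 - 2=-84*n^2 - 126*n - 42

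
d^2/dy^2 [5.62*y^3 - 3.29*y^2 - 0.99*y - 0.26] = 33.72*y - 6.58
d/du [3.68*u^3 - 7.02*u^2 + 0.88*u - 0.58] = 11.04*u^2 - 14.04*u + 0.88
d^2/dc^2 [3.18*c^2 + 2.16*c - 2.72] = 6.36000000000000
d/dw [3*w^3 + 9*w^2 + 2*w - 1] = 9*w^2 + 18*w + 2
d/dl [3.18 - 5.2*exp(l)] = -5.2*exp(l)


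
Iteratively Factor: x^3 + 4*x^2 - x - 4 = (x - 1)*(x^2 + 5*x + 4) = (x - 1)*(x + 4)*(x + 1)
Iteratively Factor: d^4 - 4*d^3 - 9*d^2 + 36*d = (d)*(d^3 - 4*d^2 - 9*d + 36) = d*(d - 4)*(d^2 - 9) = d*(d - 4)*(d + 3)*(d - 3)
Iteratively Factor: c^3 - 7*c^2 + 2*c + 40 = (c - 5)*(c^2 - 2*c - 8) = (c - 5)*(c + 2)*(c - 4)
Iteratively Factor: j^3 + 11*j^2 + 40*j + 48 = (j + 4)*(j^2 + 7*j + 12) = (j + 4)^2*(j + 3)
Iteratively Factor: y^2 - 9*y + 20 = (y - 5)*(y - 4)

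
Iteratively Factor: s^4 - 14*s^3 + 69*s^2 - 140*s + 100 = (s - 2)*(s^3 - 12*s^2 + 45*s - 50) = (s - 5)*(s - 2)*(s^2 - 7*s + 10) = (s - 5)^2*(s - 2)*(s - 2)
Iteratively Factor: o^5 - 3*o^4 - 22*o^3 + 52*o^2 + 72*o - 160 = (o - 5)*(o^4 + 2*o^3 - 12*o^2 - 8*o + 32) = (o - 5)*(o + 4)*(o^3 - 2*o^2 - 4*o + 8) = (o - 5)*(o + 2)*(o + 4)*(o^2 - 4*o + 4) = (o - 5)*(o - 2)*(o + 2)*(o + 4)*(o - 2)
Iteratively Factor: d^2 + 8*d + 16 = (d + 4)*(d + 4)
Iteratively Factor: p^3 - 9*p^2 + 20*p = (p)*(p^2 - 9*p + 20) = p*(p - 5)*(p - 4)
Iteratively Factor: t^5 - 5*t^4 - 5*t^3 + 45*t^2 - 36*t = (t - 3)*(t^4 - 2*t^3 - 11*t^2 + 12*t) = (t - 4)*(t - 3)*(t^3 + 2*t^2 - 3*t) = (t - 4)*(t - 3)*(t + 3)*(t^2 - t) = (t - 4)*(t - 3)*(t - 1)*(t + 3)*(t)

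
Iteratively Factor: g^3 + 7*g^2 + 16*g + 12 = (g + 3)*(g^2 + 4*g + 4) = (g + 2)*(g + 3)*(g + 2)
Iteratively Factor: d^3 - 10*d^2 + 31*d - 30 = (d - 3)*(d^2 - 7*d + 10) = (d - 5)*(d - 3)*(d - 2)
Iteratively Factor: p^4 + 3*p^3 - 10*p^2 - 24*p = (p + 4)*(p^3 - p^2 - 6*p) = (p - 3)*(p + 4)*(p^2 + 2*p) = p*(p - 3)*(p + 4)*(p + 2)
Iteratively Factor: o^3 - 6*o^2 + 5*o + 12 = (o - 3)*(o^2 - 3*o - 4) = (o - 3)*(o + 1)*(o - 4)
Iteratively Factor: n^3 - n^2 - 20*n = (n - 5)*(n^2 + 4*n) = n*(n - 5)*(n + 4)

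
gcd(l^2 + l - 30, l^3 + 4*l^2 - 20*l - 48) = l + 6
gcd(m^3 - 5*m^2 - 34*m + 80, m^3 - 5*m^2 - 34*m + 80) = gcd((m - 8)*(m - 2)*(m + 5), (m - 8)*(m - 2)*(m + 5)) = m^3 - 5*m^2 - 34*m + 80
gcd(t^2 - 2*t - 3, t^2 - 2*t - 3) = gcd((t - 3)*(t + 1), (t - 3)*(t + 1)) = t^2 - 2*t - 3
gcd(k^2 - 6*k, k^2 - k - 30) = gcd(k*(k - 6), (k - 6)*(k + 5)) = k - 6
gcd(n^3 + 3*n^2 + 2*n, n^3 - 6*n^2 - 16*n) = n^2 + 2*n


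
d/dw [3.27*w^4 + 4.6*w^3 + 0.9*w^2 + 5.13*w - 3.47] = 13.08*w^3 + 13.8*w^2 + 1.8*w + 5.13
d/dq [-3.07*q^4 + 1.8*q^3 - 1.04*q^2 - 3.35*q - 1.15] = -12.28*q^3 + 5.4*q^2 - 2.08*q - 3.35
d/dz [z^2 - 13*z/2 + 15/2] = 2*z - 13/2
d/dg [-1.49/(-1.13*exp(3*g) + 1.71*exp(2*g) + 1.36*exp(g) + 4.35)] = (-5.0511*exp(2*g) + 5.0958*exp(g) + 2.0264)*exp(g)/(-1.13*exp(3*g) + 1.71*exp(2*g) + 1.36*exp(g) + 4.35)^2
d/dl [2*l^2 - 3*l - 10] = 4*l - 3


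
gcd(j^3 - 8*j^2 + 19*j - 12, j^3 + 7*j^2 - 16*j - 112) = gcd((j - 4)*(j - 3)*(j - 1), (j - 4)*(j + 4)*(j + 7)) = j - 4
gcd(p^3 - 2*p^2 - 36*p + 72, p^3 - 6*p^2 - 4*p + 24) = p^2 - 8*p + 12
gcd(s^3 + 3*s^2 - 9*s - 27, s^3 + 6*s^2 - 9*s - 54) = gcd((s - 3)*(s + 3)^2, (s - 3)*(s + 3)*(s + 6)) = s^2 - 9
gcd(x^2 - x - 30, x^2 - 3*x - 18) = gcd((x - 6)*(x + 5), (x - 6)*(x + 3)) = x - 6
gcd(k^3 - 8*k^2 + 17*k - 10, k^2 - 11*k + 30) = k - 5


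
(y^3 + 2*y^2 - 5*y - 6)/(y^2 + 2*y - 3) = (y^2 - y - 2)/(y - 1)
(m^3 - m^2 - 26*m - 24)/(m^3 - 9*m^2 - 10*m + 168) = (m + 1)/(m - 7)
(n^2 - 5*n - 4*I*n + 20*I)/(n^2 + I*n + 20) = (n - 5)/(n + 5*I)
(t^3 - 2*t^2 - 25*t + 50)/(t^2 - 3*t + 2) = (t^2 - 25)/(t - 1)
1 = 1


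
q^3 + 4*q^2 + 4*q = q*(q + 2)^2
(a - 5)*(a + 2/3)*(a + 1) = a^3 - 10*a^2/3 - 23*a/3 - 10/3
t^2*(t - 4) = t^3 - 4*t^2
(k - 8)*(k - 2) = k^2 - 10*k + 16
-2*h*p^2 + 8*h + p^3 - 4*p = (-2*h + p)*(p - 2)*(p + 2)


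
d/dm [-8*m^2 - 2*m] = -16*m - 2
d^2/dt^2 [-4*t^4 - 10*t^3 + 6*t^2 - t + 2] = -48*t^2 - 60*t + 12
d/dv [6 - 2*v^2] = -4*v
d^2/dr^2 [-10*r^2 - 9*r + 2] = -20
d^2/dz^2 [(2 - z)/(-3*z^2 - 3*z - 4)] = 6*((1 - 3*z)*(3*z^2 + 3*z + 4) + 3*(z - 2)*(2*z + 1)^2)/(3*z^2 + 3*z + 4)^3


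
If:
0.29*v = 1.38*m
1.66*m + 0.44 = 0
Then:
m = -0.27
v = -1.26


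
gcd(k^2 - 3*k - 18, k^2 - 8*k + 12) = k - 6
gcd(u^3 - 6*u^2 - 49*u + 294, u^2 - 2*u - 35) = u - 7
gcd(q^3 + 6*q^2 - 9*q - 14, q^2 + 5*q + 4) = q + 1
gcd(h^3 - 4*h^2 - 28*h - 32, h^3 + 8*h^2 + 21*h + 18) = h + 2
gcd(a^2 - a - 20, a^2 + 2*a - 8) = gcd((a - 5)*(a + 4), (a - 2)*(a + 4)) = a + 4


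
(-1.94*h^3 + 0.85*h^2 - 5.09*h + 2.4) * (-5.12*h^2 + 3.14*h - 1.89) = 9.9328*h^5 - 10.4436*h^4 + 32.3964*h^3 - 29.8771*h^2 + 17.1561*h - 4.536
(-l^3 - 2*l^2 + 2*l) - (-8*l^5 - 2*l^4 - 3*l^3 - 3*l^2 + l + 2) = 8*l^5 + 2*l^4 + 2*l^3 + l^2 + l - 2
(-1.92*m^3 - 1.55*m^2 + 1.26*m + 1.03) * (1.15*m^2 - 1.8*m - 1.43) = -2.208*m^5 + 1.6735*m^4 + 6.9846*m^3 + 1.133*m^2 - 3.6558*m - 1.4729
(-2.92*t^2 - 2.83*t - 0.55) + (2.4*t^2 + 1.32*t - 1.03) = -0.52*t^2 - 1.51*t - 1.58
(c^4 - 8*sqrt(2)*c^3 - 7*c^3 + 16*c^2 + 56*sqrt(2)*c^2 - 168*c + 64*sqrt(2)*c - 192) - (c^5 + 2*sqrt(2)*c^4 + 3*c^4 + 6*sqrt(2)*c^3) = -c^5 - 2*sqrt(2)*c^4 - 2*c^4 - 14*sqrt(2)*c^3 - 7*c^3 + 16*c^2 + 56*sqrt(2)*c^2 - 168*c + 64*sqrt(2)*c - 192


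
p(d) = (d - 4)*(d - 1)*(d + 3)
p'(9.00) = 196.00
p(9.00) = 480.00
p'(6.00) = 73.00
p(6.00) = 90.00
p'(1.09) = -11.80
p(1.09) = -1.07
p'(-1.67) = 4.05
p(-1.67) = 20.13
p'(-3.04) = 28.88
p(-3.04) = -1.14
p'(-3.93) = 51.05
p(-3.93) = -36.36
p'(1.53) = -10.10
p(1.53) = -5.93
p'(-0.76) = -6.23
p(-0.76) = 18.77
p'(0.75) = -12.31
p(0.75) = 3.05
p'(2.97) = 3.58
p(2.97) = -12.11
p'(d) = (d - 4)*(d - 1) + (d - 4)*(d + 3) + (d - 1)*(d + 3) = 3*d^2 - 4*d - 11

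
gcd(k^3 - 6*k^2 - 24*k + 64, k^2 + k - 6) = k - 2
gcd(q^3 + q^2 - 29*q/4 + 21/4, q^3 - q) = q - 1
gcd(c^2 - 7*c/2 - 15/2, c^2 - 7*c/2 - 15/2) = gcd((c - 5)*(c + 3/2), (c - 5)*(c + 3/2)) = c^2 - 7*c/2 - 15/2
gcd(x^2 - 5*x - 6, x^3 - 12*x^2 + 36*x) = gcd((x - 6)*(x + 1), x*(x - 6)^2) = x - 6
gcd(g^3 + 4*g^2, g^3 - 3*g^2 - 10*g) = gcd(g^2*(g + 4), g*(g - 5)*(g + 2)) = g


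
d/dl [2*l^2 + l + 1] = 4*l + 1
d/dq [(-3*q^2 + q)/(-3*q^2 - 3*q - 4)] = 4*(3*q^2 + 6*q - 1)/(9*q^4 + 18*q^3 + 33*q^2 + 24*q + 16)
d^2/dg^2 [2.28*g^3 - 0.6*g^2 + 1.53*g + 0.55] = 13.68*g - 1.2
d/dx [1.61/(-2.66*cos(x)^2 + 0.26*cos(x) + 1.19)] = (0.4186 - 8.5652*cos(x))*sin(x)/(-2.66*cos(x)^2 + 0.26*cos(x) + 1.19)^2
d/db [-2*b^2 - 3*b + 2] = -4*b - 3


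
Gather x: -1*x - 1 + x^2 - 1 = x^2 - x - 2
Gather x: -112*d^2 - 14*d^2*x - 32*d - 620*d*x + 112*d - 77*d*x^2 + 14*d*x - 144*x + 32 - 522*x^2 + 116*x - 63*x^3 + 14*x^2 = -112*d^2 + 80*d - 63*x^3 + x^2*(-77*d - 508) + x*(-14*d^2 - 606*d - 28) + 32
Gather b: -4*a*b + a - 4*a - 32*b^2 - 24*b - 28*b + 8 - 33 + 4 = -3*a - 32*b^2 + b*(-4*a - 52) - 21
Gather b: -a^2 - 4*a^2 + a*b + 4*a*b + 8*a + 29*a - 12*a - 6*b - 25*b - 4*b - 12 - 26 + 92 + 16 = -5*a^2 + 25*a + b*(5*a - 35) + 70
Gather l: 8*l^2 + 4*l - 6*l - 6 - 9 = 8*l^2 - 2*l - 15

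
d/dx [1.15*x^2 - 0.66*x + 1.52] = 2.3*x - 0.66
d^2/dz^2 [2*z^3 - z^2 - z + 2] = 12*z - 2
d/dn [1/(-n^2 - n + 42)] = (2*n + 1)/(n^2 + n - 42)^2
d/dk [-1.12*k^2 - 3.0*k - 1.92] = -2.24*k - 3.0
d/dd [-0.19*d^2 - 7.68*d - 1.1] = -0.38*d - 7.68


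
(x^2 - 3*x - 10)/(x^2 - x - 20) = (x + 2)/(x + 4)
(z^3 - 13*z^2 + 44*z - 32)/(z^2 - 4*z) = z - 9 + 8/z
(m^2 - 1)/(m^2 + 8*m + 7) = (m - 1)/(m + 7)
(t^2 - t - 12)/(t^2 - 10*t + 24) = (t + 3)/(t - 6)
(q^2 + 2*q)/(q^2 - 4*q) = (q + 2)/(q - 4)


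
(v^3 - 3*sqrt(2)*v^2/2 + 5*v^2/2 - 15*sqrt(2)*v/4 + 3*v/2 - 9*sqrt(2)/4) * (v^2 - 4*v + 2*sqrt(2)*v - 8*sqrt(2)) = v^5 - 3*v^4/2 + sqrt(2)*v^4/2 - 29*v^3/2 - 3*sqrt(2)*v^3/4 - 17*sqrt(2)*v^2/4 + 3*v^2 - 3*sqrt(2)*v + 51*v + 36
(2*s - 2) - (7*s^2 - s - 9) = -7*s^2 + 3*s + 7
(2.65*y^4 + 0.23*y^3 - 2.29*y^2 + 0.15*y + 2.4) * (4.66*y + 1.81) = 12.349*y^5 + 5.8683*y^4 - 10.2551*y^3 - 3.4459*y^2 + 11.4555*y + 4.344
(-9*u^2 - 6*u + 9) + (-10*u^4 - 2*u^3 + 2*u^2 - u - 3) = -10*u^4 - 2*u^3 - 7*u^2 - 7*u + 6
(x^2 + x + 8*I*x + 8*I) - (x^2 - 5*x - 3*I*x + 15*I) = 6*x + 11*I*x - 7*I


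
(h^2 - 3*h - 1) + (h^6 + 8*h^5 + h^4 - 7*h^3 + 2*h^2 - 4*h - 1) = h^6 + 8*h^5 + h^4 - 7*h^3 + 3*h^2 - 7*h - 2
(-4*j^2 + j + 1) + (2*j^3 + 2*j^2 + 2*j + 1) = 2*j^3 - 2*j^2 + 3*j + 2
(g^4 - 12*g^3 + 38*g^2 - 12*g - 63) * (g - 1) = g^5 - 13*g^4 + 50*g^3 - 50*g^2 - 51*g + 63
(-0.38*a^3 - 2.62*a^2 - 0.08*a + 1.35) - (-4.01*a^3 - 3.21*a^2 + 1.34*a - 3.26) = 3.63*a^3 + 0.59*a^2 - 1.42*a + 4.61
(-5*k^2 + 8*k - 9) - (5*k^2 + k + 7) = -10*k^2 + 7*k - 16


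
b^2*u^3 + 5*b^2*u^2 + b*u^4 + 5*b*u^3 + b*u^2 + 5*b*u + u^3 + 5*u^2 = u*(b + u)*(u + 5)*(b*u + 1)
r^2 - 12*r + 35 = (r - 7)*(r - 5)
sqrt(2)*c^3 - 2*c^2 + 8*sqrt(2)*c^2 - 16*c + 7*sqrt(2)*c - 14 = (c + 7)*(c - sqrt(2))*(sqrt(2)*c + sqrt(2))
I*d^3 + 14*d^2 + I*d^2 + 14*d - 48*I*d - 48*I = (d - 8*I)*(d - 6*I)*(I*d + I)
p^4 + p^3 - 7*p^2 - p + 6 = (p - 2)*(p - 1)*(p + 1)*(p + 3)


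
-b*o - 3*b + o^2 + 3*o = (-b + o)*(o + 3)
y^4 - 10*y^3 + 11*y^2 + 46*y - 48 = (y - 8)*(y - 3)*(y - 1)*(y + 2)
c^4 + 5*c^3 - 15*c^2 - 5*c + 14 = (c - 2)*(c - 1)*(c + 1)*(c + 7)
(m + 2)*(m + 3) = m^2 + 5*m + 6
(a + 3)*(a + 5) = a^2 + 8*a + 15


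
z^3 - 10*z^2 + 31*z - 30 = (z - 5)*(z - 3)*(z - 2)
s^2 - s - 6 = (s - 3)*(s + 2)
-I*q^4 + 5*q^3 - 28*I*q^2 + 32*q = q*(q - 4*I)*(q + 8*I)*(-I*q + 1)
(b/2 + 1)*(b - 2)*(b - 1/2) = b^3/2 - b^2/4 - 2*b + 1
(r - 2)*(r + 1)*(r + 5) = r^3 + 4*r^2 - 7*r - 10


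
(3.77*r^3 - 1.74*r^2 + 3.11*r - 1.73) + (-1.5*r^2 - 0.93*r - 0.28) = 3.77*r^3 - 3.24*r^2 + 2.18*r - 2.01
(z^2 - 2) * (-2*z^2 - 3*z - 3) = -2*z^4 - 3*z^3 + z^2 + 6*z + 6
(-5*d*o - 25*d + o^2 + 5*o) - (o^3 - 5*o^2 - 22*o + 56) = -5*d*o - 25*d - o^3 + 6*o^2 + 27*o - 56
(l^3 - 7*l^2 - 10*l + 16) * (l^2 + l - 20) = l^5 - 6*l^4 - 37*l^3 + 146*l^2 + 216*l - 320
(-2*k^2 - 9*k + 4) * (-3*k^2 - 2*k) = 6*k^4 + 31*k^3 + 6*k^2 - 8*k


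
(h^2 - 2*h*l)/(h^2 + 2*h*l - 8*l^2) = h/(h + 4*l)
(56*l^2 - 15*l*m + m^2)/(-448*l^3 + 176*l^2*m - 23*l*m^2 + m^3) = -1/(8*l - m)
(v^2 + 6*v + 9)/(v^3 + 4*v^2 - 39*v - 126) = (v + 3)/(v^2 + v - 42)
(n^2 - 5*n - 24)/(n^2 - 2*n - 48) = (n + 3)/(n + 6)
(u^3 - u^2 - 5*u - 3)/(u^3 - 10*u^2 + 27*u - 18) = (u^2 + 2*u + 1)/(u^2 - 7*u + 6)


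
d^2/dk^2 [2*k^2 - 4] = 4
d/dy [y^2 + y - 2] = 2*y + 1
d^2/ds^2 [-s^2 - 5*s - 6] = -2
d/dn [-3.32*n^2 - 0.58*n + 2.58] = -6.64*n - 0.58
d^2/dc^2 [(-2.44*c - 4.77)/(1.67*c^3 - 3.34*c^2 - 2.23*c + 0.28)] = (-40.829496*c^5 - 77.977644*c^4 + 353.08476*c^3 - 198.998202*c^2 - 213.4761*c - 59.410346)/(4.657463*c^9 - 27.944778*c^8 + 37.231815*c^7 + 39.713936*c^6 - 59.087439*c^5 - 46.714242*c^4 + 1.816193*c^3 + 3.391668*c^2 - 0.524496*c + 0.021952)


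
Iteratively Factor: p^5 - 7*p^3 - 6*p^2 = (p)*(p^4 - 7*p^2 - 6*p) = p*(p + 1)*(p^3 - p^2 - 6*p) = p*(p - 3)*(p + 1)*(p^2 + 2*p) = p*(p - 3)*(p + 1)*(p + 2)*(p)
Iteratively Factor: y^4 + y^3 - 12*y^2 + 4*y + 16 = (y - 2)*(y^3 + 3*y^2 - 6*y - 8) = (y - 2)*(y + 1)*(y^2 + 2*y - 8) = (y - 2)^2*(y + 1)*(y + 4)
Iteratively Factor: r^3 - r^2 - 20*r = (r + 4)*(r^2 - 5*r) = (r - 5)*(r + 4)*(r)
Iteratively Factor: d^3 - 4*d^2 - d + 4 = (d + 1)*(d^2 - 5*d + 4) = (d - 4)*(d + 1)*(d - 1)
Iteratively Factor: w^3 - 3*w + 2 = (w - 1)*(w^2 + w - 2) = (w - 1)*(w + 2)*(w - 1)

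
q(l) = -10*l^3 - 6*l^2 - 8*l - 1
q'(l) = -30*l^2 - 12*l - 8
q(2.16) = -147.05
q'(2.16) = -173.89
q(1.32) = -45.01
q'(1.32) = -76.11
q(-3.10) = 264.05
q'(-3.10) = -259.10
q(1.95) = -113.56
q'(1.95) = -145.48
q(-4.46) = 802.50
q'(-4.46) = -551.23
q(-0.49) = 2.66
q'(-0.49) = -9.32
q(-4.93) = 1090.84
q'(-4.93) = -677.99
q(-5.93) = 1920.73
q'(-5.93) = -991.79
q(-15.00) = 32519.00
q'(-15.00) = -6578.00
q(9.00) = -7849.00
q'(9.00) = -2546.00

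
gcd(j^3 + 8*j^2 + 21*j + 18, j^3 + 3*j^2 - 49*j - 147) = j + 3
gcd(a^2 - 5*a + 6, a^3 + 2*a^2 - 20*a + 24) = a - 2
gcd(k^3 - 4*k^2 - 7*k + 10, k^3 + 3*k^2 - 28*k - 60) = k^2 - 3*k - 10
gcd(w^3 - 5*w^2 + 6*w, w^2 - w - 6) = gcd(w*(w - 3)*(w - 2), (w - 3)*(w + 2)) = w - 3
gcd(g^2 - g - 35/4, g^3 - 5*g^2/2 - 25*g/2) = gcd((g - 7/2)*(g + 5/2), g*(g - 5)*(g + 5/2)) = g + 5/2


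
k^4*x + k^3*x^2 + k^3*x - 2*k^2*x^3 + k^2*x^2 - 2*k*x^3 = k*(k - x)*(k + 2*x)*(k*x + x)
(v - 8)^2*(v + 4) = v^3 - 12*v^2 + 256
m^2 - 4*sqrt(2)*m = m*(m - 4*sqrt(2))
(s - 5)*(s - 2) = s^2 - 7*s + 10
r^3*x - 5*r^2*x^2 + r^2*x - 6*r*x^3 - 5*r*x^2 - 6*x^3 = (r - 6*x)*(r + x)*(r*x + x)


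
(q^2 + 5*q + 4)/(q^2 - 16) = (q + 1)/(q - 4)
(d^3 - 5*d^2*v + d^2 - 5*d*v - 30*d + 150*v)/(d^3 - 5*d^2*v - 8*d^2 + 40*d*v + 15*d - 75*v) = (d + 6)/(d - 3)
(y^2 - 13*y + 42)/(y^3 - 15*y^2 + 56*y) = (y - 6)/(y*(y - 8))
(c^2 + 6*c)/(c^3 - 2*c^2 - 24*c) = (c + 6)/(c^2 - 2*c - 24)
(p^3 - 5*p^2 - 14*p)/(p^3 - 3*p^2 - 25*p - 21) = p*(p + 2)/(p^2 + 4*p + 3)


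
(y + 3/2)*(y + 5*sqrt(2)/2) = y^2 + 3*y/2 + 5*sqrt(2)*y/2 + 15*sqrt(2)/4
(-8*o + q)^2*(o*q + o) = 64*o^3*q + 64*o^3 - 16*o^2*q^2 - 16*o^2*q + o*q^3 + o*q^2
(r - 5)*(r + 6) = r^2 + r - 30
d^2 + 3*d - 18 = (d - 3)*(d + 6)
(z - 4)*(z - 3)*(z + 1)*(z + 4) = z^4 - 2*z^3 - 19*z^2 + 32*z + 48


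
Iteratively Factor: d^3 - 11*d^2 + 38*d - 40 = (d - 4)*(d^2 - 7*d + 10) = (d - 4)*(d - 2)*(d - 5)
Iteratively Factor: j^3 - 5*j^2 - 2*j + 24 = (j + 2)*(j^2 - 7*j + 12) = (j - 4)*(j + 2)*(j - 3)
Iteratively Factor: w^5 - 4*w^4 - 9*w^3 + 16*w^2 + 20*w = (w + 2)*(w^4 - 6*w^3 + 3*w^2 + 10*w) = (w + 1)*(w + 2)*(w^3 - 7*w^2 + 10*w) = w*(w + 1)*(w + 2)*(w^2 - 7*w + 10) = w*(w - 5)*(w + 1)*(w + 2)*(w - 2)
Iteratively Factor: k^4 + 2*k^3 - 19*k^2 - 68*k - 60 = (k + 2)*(k^3 - 19*k - 30) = (k + 2)^2*(k^2 - 2*k - 15) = (k - 5)*(k + 2)^2*(k + 3)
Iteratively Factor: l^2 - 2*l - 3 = (l + 1)*(l - 3)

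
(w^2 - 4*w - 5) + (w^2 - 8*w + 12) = 2*w^2 - 12*w + 7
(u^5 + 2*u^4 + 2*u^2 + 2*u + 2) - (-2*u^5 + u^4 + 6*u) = 3*u^5 + u^4 + 2*u^2 - 4*u + 2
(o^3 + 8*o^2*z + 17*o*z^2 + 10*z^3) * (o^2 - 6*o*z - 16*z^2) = o^5 + 2*o^4*z - 47*o^3*z^2 - 220*o^2*z^3 - 332*o*z^4 - 160*z^5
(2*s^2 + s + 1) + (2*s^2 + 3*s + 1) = 4*s^2 + 4*s + 2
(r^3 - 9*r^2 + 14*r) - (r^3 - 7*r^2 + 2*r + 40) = -2*r^2 + 12*r - 40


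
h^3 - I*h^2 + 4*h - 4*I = (h - 2*I)*(h - I)*(h + 2*I)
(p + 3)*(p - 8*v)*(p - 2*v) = p^3 - 10*p^2*v + 3*p^2 + 16*p*v^2 - 30*p*v + 48*v^2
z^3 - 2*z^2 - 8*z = z*(z - 4)*(z + 2)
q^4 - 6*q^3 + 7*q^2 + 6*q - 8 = (q - 4)*(q - 2)*(q - 1)*(q + 1)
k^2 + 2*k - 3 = (k - 1)*(k + 3)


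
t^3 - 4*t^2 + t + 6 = (t - 3)*(t - 2)*(t + 1)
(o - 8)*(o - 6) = o^2 - 14*o + 48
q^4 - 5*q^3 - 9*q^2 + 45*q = q*(q - 5)*(q - 3)*(q + 3)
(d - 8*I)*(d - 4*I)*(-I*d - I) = -I*d^3 - 12*d^2 - I*d^2 - 12*d + 32*I*d + 32*I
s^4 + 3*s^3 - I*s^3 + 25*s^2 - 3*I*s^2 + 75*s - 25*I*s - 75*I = (s + 3)*(s - 5*I)*(s - I)*(s + 5*I)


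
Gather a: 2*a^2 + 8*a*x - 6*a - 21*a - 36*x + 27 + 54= 2*a^2 + a*(8*x - 27) - 36*x + 81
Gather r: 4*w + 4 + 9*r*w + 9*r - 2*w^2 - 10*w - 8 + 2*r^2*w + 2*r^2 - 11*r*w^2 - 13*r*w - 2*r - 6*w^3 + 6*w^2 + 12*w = r^2*(2*w + 2) + r*(-11*w^2 - 4*w + 7) - 6*w^3 + 4*w^2 + 6*w - 4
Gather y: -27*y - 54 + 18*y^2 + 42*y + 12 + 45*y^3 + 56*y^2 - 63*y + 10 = 45*y^3 + 74*y^2 - 48*y - 32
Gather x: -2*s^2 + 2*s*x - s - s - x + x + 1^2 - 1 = -2*s^2 + 2*s*x - 2*s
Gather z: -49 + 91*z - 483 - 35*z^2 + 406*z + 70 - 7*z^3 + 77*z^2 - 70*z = -7*z^3 + 42*z^2 + 427*z - 462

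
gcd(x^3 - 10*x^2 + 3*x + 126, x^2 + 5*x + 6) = x + 3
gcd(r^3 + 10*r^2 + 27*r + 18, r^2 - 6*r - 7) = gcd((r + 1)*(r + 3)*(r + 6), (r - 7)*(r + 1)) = r + 1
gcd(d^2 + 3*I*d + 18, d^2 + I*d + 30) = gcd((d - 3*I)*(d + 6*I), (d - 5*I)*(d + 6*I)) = d + 6*I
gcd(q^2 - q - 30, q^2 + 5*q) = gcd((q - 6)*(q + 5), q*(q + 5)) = q + 5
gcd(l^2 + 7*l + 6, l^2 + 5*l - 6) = l + 6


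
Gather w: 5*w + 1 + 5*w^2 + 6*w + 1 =5*w^2 + 11*w + 2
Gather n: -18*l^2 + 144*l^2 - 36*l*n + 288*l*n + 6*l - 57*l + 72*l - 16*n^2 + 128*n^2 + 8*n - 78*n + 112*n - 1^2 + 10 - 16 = 126*l^2 + 21*l + 112*n^2 + n*(252*l + 42) - 7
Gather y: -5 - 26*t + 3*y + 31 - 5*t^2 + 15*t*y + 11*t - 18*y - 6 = -5*t^2 - 15*t + y*(15*t - 15) + 20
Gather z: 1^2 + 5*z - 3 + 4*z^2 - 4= 4*z^2 + 5*z - 6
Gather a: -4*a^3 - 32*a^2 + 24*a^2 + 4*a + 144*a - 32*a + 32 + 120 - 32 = -4*a^3 - 8*a^2 + 116*a + 120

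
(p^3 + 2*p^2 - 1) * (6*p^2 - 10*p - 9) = 6*p^5 + 2*p^4 - 29*p^3 - 24*p^2 + 10*p + 9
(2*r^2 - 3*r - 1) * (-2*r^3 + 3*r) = -4*r^5 + 6*r^4 + 8*r^3 - 9*r^2 - 3*r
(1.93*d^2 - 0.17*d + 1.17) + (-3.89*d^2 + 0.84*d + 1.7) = -1.96*d^2 + 0.67*d + 2.87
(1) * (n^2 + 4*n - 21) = n^2 + 4*n - 21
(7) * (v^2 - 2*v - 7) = 7*v^2 - 14*v - 49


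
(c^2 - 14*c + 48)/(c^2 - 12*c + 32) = (c - 6)/(c - 4)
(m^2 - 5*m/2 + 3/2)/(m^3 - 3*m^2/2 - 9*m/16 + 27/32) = 16*(m - 1)/(16*m^2 - 9)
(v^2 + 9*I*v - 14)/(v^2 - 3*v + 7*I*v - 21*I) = (v + 2*I)/(v - 3)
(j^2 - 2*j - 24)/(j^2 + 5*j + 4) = (j - 6)/(j + 1)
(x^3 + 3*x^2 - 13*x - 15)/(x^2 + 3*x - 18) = (x^2 + 6*x + 5)/(x + 6)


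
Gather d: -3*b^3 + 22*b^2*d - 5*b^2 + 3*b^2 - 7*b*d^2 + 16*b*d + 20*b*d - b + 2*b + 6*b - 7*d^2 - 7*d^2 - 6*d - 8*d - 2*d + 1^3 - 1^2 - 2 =-3*b^3 - 2*b^2 + 7*b + d^2*(-7*b - 14) + d*(22*b^2 + 36*b - 16) - 2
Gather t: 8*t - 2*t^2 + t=-2*t^2 + 9*t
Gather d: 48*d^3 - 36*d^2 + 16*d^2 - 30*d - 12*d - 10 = 48*d^3 - 20*d^2 - 42*d - 10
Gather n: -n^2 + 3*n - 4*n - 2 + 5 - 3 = -n^2 - n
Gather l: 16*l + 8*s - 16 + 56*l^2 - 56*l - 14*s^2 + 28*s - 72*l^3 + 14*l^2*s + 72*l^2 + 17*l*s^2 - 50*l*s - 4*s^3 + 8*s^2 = -72*l^3 + l^2*(14*s + 128) + l*(17*s^2 - 50*s - 40) - 4*s^3 - 6*s^2 + 36*s - 16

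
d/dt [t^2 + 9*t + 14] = 2*t + 9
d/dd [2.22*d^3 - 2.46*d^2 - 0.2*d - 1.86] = 6.66*d^2 - 4.92*d - 0.2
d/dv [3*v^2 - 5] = 6*v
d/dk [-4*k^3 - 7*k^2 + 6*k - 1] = -12*k^2 - 14*k + 6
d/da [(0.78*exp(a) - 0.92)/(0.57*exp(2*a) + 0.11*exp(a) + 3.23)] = (-0.4446*exp(2*a) + 1.0488*exp(a) + 2.6206)*exp(a)/(0.3249*exp(4*a) + 0.1254*exp(3*a) + 3.6943*exp(2*a) + 0.7106*exp(a) + 10.4329)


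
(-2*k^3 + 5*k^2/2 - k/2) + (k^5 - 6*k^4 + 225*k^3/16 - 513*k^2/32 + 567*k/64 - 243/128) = k^5 - 6*k^4 + 193*k^3/16 - 433*k^2/32 + 535*k/64 - 243/128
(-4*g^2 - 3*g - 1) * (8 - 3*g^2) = 12*g^4 + 9*g^3 - 29*g^2 - 24*g - 8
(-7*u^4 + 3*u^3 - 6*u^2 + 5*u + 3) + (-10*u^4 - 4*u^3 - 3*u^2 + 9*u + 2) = -17*u^4 - u^3 - 9*u^2 + 14*u + 5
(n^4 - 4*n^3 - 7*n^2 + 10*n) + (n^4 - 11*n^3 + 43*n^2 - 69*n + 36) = 2*n^4 - 15*n^3 + 36*n^2 - 59*n + 36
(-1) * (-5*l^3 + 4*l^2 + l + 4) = 5*l^3 - 4*l^2 - l - 4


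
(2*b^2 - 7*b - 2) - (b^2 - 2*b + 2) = b^2 - 5*b - 4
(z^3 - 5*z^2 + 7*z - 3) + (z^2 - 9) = z^3 - 4*z^2 + 7*z - 12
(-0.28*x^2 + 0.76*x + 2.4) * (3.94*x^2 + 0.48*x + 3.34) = -1.1032*x^4 + 2.86*x^3 + 8.8856*x^2 + 3.6904*x + 8.016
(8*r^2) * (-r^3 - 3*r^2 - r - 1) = -8*r^5 - 24*r^4 - 8*r^3 - 8*r^2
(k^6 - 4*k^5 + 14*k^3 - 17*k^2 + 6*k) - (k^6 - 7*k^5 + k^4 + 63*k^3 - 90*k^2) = 3*k^5 - k^4 - 49*k^3 + 73*k^2 + 6*k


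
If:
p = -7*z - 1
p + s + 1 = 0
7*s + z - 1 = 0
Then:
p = -57/50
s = 7/50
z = 1/50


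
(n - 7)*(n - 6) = n^2 - 13*n + 42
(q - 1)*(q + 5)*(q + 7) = q^3 + 11*q^2 + 23*q - 35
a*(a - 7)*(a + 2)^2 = a^4 - 3*a^3 - 24*a^2 - 28*a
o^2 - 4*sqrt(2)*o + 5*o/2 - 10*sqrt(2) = (o + 5/2)*(o - 4*sqrt(2))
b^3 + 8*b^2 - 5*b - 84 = (b - 3)*(b + 4)*(b + 7)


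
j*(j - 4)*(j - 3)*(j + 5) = j^4 - 2*j^3 - 23*j^2 + 60*j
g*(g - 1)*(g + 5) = g^3 + 4*g^2 - 5*g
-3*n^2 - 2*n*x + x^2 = (-3*n + x)*(n + x)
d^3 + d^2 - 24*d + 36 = (d - 3)*(d - 2)*(d + 6)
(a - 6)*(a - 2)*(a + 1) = a^3 - 7*a^2 + 4*a + 12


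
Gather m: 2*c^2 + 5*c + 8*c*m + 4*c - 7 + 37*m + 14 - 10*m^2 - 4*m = 2*c^2 + 9*c - 10*m^2 + m*(8*c + 33) + 7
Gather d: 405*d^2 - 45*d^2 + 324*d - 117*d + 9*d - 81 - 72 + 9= 360*d^2 + 216*d - 144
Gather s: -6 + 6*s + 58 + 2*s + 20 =8*s + 72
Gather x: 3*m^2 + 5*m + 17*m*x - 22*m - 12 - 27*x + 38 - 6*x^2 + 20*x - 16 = 3*m^2 - 17*m - 6*x^2 + x*(17*m - 7) + 10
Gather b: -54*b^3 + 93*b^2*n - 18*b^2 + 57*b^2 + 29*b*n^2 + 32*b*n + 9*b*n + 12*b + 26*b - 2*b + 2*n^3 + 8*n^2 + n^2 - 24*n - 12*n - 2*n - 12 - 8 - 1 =-54*b^3 + b^2*(93*n + 39) + b*(29*n^2 + 41*n + 36) + 2*n^3 + 9*n^2 - 38*n - 21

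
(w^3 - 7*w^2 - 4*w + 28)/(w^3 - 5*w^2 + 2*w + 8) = (w^2 - 5*w - 14)/(w^2 - 3*w - 4)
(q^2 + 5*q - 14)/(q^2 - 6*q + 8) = (q + 7)/(q - 4)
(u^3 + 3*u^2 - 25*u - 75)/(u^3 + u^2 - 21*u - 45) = (u + 5)/(u + 3)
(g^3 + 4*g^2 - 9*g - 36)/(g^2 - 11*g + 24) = (g^2 + 7*g + 12)/(g - 8)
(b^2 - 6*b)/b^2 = (b - 6)/b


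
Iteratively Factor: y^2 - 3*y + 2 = (y - 1)*(y - 2)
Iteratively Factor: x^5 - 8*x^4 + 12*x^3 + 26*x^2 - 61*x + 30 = (x - 3)*(x^4 - 5*x^3 - 3*x^2 + 17*x - 10) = (x - 3)*(x - 1)*(x^3 - 4*x^2 - 7*x + 10) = (x - 3)*(x - 1)^2*(x^2 - 3*x - 10) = (x - 5)*(x - 3)*(x - 1)^2*(x + 2)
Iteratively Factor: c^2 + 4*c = (c)*(c + 4)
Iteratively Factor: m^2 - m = (m - 1)*(m)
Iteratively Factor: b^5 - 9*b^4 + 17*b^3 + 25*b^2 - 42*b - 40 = (b + 1)*(b^4 - 10*b^3 + 27*b^2 - 2*b - 40) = (b - 5)*(b + 1)*(b^3 - 5*b^2 + 2*b + 8) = (b - 5)*(b - 4)*(b + 1)*(b^2 - b - 2) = (b - 5)*(b - 4)*(b + 1)^2*(b - 2)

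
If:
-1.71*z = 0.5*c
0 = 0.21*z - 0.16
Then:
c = -2.61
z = 0.76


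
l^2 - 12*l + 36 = (l - 6)^2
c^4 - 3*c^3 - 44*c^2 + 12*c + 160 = (c - 8)*(c - 2)*(c + 2)*(c + 5)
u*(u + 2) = u^2 + 2*u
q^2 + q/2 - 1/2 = (q - 1/2)*(q + 1)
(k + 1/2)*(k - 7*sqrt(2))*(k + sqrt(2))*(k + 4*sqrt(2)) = k^4 - 2*sqrt(2)*k^3 + k^3/2 - 62*k^2 - sqrt(2)*k^2 - 56*sqrt(2)*k - 31*k - 28*sqrt(2)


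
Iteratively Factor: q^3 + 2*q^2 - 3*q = (q - 1)*(q^2 + 3*q) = q*(q - 1)*(q + 3)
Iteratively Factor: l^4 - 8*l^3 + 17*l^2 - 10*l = (l)*(l^3 - 8*l^2 + 17*l - 10) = l*(l - 5)*(l^2 - 3*l + 2) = l*(l - 5)*(l - 1)*(l - 2)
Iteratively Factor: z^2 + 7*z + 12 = (z + 4)*(z + 3)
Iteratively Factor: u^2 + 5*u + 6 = (u + 2)*(u + 3)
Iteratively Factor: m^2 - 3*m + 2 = (m - 2)*(m - 1)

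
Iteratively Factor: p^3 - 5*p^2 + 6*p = (p - 3)*(p^2 - 2*p) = (p - 3)*(p - 2)*(p)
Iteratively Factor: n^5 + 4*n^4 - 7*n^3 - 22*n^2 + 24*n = (n + 4)*(n^4 - 7*n^2 + 6*n) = n*(n + 4)*(n^3 - 7*n + 6) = n*(n - 1)*(n + 4)*(n^2 + n - 6) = n*(n - 2)*(n - 1)*(n + 4)*(n + 3)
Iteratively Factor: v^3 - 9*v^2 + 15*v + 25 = (v + 1)*(v^2 - 10*v + 25) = (v - 5)*(v + 1)*(v - 5)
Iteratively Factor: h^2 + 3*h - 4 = (h + 4)*(h - 1)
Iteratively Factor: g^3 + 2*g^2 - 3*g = (g - 1)*(g^2 + 3*g) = g*(g - 1)*(g + 3)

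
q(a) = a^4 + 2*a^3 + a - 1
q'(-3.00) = -53.00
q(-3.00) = 23.00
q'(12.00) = 7777.00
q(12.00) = 24203.00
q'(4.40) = 457.90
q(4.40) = 548.58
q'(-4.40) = -223.58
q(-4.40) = 199.04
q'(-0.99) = 3.00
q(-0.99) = -2.97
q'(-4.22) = -192.76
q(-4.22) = 161.62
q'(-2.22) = -13.19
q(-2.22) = -0.81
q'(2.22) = 74.33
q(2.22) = 47.39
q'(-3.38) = -84.91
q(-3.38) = 48.91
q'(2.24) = 76.06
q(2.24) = 48.90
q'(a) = 4*a^3 + 6*a^2 + 1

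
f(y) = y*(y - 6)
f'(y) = 2*y - 6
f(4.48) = -6.81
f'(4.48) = 2.96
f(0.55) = -3.00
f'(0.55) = -4.90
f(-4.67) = 49.83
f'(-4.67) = -15.34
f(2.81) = -8.96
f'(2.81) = -0.38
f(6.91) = 6.29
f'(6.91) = 7.82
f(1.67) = -7.23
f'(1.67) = -2.66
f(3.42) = -8.82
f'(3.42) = 0.84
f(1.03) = -5.12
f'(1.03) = -3.94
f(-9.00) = 135.00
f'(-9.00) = -24.00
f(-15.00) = 315.00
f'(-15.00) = -36.00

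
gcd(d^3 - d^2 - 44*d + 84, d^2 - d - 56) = d + 7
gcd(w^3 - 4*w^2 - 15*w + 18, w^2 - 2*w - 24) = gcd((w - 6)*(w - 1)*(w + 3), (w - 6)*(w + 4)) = w - 6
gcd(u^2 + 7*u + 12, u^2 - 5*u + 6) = 1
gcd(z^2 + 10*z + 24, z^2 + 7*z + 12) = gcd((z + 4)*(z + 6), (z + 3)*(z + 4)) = z + 4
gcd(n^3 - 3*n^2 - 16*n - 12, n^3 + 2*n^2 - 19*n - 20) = n + 1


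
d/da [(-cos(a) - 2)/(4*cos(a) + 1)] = -7*sin(a)/(4*cos(a) + 1)^2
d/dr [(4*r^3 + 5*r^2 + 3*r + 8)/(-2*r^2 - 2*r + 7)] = (-8*r^4 - 16*r^3 + 80*r^2 + 102*r + 37)/(4*r^4 + 8*r^3 - 24*r^2 - 28*r + 49)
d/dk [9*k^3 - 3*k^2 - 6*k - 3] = 27*k^2 - 6*k - 6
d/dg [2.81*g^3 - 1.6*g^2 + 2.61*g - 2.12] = 8.43*g^2 - 3.2*g + 2.61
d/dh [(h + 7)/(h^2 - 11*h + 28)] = (h^2 - 11*h - (h + 7)*(2*h - 11) + 28)/(h^2 - 11*h + 28)^2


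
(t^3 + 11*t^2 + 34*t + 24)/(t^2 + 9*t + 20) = (t^2 + 7*t + 6)/(t + 5)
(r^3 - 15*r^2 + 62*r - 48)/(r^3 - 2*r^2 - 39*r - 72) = (r^2 - 7*r + 6)/(r^2 + 6*r + 9)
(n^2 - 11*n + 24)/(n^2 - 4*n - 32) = (n - 3)/(n + 4)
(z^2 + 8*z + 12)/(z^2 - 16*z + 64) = (z^2 + 8*z + 12)/(z^2 - 16*z + 64)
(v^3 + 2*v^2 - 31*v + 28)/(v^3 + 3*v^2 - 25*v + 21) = (v - 4)/(v - 3)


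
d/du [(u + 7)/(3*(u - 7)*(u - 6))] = (-u^2 - 14*u + 133)/(3*(u^4 - 26*u^3 + 253*u^2 - 1092*u + 1764))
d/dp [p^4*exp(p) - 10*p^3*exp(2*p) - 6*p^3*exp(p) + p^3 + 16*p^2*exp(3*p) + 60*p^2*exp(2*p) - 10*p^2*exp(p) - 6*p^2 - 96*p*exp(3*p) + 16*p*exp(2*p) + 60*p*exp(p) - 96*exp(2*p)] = p^4*exp(p) - 20*p^3*exp(2*p) - 2*p^3*exp(p) + 48*p^2*exp(3*p) + 90*p^2*exp(2*p) - 28*p^2*exp(p) + 3*p^2 - 256*p*exp(3*p) + 152*p*exp(2*p) + 40*p*exp(p) - 12*p - 96*exp(3*p) - 176*exp(2*p) + 60*exp(p)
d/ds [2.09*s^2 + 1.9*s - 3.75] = 4.18*s + 1.9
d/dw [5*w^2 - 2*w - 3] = 10*w - 2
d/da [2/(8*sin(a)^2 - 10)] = -4*sin(2*a)/(2*cos(2*a) + 3)^2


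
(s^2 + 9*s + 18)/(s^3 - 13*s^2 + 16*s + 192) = (s + 6)/(s^2 - 16*s + 64)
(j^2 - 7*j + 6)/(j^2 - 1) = (j - 6)/(j + 1)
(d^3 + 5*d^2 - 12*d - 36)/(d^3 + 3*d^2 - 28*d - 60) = (d - 3)/(d - 5)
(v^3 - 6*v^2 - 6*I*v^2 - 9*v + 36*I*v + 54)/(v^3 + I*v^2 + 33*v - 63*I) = (v - 6)/(v + 7*I)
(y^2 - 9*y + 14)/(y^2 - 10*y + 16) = (y - 7)/(y - 8)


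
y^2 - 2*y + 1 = (y - 1)^2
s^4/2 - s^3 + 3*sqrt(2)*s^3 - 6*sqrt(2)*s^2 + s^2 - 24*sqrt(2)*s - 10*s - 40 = (s - 4)*(s + 5*sqrt(2))*(sqrt(2)*s/2 + 1)*(sqrt(2)*s/2 + sqrt(2))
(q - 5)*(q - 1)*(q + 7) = q^3 + q^2 - 37*q + 35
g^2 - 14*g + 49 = (g - 7)^2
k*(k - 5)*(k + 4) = k^3 - k^2 - 20*k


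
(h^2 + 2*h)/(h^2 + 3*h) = (h + 2)/(h + 3)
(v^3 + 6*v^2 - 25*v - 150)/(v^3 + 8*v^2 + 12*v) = (v^2 - 25)/(v*(v + 2))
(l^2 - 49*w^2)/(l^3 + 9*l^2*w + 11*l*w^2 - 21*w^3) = (-l + 7*w)/(-l^2 - 2*l*w + 3*w^2)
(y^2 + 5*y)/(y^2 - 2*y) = (y + 5)/(y - 2)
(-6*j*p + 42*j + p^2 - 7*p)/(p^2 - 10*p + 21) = (-6*j + p)/(p - 3)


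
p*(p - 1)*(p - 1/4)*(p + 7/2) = p^4 + 9*p^3/4 - 33*p^2/8 + 7*p/8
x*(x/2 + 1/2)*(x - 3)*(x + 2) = x^4/2 - 7*x^2/2 - 3*x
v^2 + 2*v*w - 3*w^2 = (v - w)*(v + 3*w)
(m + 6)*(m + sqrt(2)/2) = m^2 + sqrt(2)*m/2 + 6*m + 3*sqrt(2)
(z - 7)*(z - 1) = z^2 - 8*z + 7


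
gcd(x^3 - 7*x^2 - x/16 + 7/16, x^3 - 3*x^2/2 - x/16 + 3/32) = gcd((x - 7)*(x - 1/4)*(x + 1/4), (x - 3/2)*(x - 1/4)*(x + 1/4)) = x^2 - 1/16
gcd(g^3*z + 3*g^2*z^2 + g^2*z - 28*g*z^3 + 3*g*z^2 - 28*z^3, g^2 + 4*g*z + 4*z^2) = 1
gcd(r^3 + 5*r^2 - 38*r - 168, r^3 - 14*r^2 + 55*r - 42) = r - 6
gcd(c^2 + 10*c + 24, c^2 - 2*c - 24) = c + 4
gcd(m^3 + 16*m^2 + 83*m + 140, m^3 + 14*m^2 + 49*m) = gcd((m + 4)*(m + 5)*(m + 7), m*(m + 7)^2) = m + 7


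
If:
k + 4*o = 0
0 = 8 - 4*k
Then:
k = 2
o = -1/2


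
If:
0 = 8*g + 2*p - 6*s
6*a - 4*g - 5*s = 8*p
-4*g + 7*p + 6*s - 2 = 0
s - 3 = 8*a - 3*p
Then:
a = -19/70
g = -83/140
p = 17/35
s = -22/35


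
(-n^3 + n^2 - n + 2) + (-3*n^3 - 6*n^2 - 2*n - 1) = -4*n^3 - 5*n^2 - 3*n + 1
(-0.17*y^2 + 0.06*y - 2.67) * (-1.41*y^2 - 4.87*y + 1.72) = 0.2397*y^4 + 0.7433*y^3 + 3.1801*y^2 + 13.1061*y - 4.5924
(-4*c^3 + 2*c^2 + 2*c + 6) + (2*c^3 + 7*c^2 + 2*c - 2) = -2*c^3 + 9*c^2 + 4*c + 4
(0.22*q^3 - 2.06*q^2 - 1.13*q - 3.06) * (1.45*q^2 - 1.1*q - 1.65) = 0.319*q^5 - 3.229*q^4 + 0.2645*q^3 + 0.205*q^2 + 5.2305*q + 5.049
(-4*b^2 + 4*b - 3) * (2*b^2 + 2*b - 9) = -8*b^4 + 38*b^2 - 42*b + 27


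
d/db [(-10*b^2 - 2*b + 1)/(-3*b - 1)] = 5*(6*b^2 + 4*b + 1)/(9*b^2 + 6*b + 1)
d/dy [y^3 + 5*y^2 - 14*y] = 3*y^2 + 10*y - 14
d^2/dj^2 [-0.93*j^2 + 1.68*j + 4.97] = -1.86000000000000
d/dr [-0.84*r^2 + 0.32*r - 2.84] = 0.32 - 1.68*r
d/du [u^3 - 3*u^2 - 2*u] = 3*u^2 - 6*u - 2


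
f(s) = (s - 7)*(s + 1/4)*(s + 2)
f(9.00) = 203.50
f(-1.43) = 5.67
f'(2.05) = -22.12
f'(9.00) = 142.25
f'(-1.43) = 4.47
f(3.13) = -67.10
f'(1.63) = -22.76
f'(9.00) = 142.25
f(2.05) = -46.11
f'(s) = (s - 7)*(s + 1/4) + (s - 7)*(s + 2) + (s + 1/4)*(s + 2)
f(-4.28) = -103.65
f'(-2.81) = 35.13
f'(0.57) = -19.69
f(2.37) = -53.01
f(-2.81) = -20.34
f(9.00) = 203.50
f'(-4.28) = 80.37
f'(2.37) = -20.91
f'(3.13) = -15.59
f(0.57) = -13.55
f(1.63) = -36.65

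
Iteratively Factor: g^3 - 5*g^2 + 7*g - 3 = (g - 1)*(g^2 - 4*g + 3) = (g - 3)*(g - 1)*(g - 1)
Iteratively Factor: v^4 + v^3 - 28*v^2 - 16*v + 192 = (v + 4)*(v^3 - 3*v^2 - 16*v + 48) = (v + 4)^2*(v^2 - 7*v + 12) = (v - 3)*(v + 4)^2*(v - 4)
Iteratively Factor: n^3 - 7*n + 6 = (n - 2)*(n^2 + 2*n - 3) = (n - 2)*(n + 3)*(n - 1)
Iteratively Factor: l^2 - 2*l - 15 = (l - 5)*(l + 3)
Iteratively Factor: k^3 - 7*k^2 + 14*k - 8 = (k - 1)*(k^2 - 6*k + 8) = (k - 2)*(k - 1)*(k - 4)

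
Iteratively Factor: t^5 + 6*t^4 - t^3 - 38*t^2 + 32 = (t - 2)*(t^4 + 8*t^3 + 15*t^2 - 8*t - 16) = (t - 2)*(t - 1)*(t^3 + 9*t^2 + 24*t + 16) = (t - 2)*(t - 1)*(t + 4)*(t^2 + 5*t + 4) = (t - 2)*(t - 1)*(t + 4)^2*(t + 1)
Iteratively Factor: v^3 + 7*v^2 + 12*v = (v)*(v^2 + 7*v + 12) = v*(v + 3)*(v + 4)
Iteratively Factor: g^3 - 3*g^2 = (g - 3)*(g^2) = g*(g - 3)*(g)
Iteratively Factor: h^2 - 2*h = (h - 2)*(h)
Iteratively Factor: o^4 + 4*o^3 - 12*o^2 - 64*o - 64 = (o + 4)*(o^3 - 12*o - 16) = (o - 4)*(o + 4)*(o^2 + 4*o + 4) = (o - 4)*(o + 2)*(o + 4)*(o + 2)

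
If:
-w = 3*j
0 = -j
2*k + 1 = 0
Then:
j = 0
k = -1/2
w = 0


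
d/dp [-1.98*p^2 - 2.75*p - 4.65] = -3.96*p - 2.75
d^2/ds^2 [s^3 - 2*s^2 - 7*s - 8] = 6*s - 4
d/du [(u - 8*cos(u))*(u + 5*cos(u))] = 3*u*sin(u) + 2*u + 40*sin(2*u) - 3*cos(u)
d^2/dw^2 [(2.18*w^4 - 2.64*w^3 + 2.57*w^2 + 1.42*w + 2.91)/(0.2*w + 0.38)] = (0.5232*w^4 + 2.43968*w^3 + 2.573664*w^2 - 2.287296*w + 0.759176)/(0.008*w^3 + 0.0456*w^2 + 0.08664*w + 0.054872)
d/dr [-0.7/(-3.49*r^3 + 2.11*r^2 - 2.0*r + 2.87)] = (-7.329*r^2 + 2.954*r - 1.4)/(3.49*r^3 - 2.11*r^2 + 2.0*r - 2.87)^2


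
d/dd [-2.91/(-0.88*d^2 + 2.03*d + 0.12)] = (5.9073 - 5.1216*d)/(-0.88*d^2 + 2.03*d + 0.12)^2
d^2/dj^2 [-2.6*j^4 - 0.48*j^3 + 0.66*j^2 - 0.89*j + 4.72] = -31.2*j^2 - 2.88*j + 1.32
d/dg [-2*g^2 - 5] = -4*g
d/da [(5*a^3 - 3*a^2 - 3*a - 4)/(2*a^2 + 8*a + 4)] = (5*a^4 + 40*a^3 + 21*a^2 - 4*a + 10)/(2*(a^4 + 8*a^3 + 20*a^2 + 16*a + 4))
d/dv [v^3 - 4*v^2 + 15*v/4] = 3*v^2 - 8*v + 15/4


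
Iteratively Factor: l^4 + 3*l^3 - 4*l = (l - 1)*(l^3 + 4*l^2 + 4*l) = (l - 1)*(l + 2)*(l^2 + 2*l) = l*(l - 1)*(l + 2)*(l + 2)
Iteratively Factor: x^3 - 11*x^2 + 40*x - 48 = (x - 3)*(x^2 - 8*x + 16) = (x - 4)*(x - 3)*(x - 4)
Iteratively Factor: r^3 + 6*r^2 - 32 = (r + 4)*(r^2 + 2*r - 8) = (r - 2)*(r + 4)*(r + 4)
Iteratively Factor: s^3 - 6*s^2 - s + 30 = (s + 2)*(s^2 - 8*s + 15) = (s - 5)*(s + 2)*(s - 3)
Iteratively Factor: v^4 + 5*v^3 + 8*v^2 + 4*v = (v)*(v^3 + 5*v^2 + 8*v + 4) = v*(v + 2)*(v^2 + 3*v + 2) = v*(v + 2)^2*(v + 1)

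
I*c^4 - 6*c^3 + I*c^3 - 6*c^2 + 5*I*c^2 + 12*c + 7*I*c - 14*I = (c - 1)*(c + 2)*(c + 7*I)*(I*c + 1)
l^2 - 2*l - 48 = (l - 8)*(l + 6)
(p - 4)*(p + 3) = p^2 - p - 12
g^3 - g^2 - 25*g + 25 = (g - 5)*(g - 1)*(g + 5)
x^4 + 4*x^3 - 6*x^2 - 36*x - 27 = (x - 3)*(x + 1)*(x + 3)^2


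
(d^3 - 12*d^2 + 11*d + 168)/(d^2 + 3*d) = d - 15 + 56/d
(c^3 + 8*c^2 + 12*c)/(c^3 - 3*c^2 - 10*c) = (c + 6)/(c - 5)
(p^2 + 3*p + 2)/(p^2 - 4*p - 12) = (p + 1)/(p - 6)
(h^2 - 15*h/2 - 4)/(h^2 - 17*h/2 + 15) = (2*h^2 - 15*h - 8)/(2*h^2 - 17*h + 30)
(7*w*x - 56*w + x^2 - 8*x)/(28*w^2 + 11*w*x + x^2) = (x - 8)/(4*w + x)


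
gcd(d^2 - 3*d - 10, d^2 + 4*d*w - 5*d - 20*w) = d - 5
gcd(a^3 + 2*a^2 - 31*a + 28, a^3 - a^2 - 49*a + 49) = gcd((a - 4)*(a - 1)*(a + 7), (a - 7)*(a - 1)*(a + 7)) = a^2 + 6*a - 7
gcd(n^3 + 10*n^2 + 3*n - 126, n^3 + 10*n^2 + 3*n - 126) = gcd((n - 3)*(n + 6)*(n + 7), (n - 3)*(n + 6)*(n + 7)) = n^3 + 10*n^2 + 3*n - 126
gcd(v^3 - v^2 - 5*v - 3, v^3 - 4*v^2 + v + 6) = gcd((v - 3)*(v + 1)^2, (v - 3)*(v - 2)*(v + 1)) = v^2 - 2*v - 3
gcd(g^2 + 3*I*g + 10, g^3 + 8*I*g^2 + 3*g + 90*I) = g + 5*I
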